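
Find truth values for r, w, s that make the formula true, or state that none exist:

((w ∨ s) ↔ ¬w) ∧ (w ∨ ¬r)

r: False, w: False, s: True

  (w ∨ s) ↔ ¬w = True
    w ∨ s = True
    ¬w = True
  w ∨ ¬r = True
    ¬r = True
Both conjuncts True, so the formula holds.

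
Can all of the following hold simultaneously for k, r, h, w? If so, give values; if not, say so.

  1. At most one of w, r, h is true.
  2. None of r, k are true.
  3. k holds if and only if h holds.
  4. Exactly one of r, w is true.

k: False, r: False, h: False, w: True

  (1) {w, r, h}: 1 true — at most one ✓
  (2) {r, k}: 0 true — none ✓
  (3) k=F, h=F — same ✓
  (4) {r, w}: 1 true — exactly one ✓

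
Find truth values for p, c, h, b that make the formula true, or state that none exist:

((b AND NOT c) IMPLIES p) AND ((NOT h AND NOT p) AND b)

p: False; c: True; h: False; b: True

  (b AND NOT c) IMPLIES p = True
    b AND NOT c = False
      NOT c = False
  (NOT h AND NOT p) AND b = True
    NOT h AND NOT p = True
      NOT h = True
      NOT p = True
Both conjuncts True, so the formula holds.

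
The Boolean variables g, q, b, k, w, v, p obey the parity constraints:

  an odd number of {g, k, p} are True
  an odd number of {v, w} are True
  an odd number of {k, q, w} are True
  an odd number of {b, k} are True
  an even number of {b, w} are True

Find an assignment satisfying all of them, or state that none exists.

g = True; q = False; b = False; k = True; w = False; v = True; p = True

{g, k, p}: 3 true → odd ✓
{v, w}: 1 true → odd ✓
{k, q, w}: 1 true → odd ✓
{b, k}: 1 true → odd ✓
{b, w}: 0 true → even ✓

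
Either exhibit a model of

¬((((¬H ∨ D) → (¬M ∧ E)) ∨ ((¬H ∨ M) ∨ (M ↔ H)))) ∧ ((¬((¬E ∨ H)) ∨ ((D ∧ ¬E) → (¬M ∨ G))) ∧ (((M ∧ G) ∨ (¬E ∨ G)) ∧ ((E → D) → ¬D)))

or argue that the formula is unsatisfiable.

Case M = True: the conjunct ¬((((¬H ∨ D) → (¬M ∧ E)) ∨ ((¬H ∨ M) ∨ (M ↔ H)))) becomes ¬((¬((¬H ∨ D)) ∨ True)) = False.
Case M = False: the formula simplifies to ¬((((¬H ∨ D) → E) ∨ (¬H ∨ ¬H))) ∧ ((¬E ∨ G) ∧ ((E → D) → ¬D)).
  E = True: the conjunct ¬((((¬H ∨ D) → E) ∨ (¬H ∨ ¬H))) becomes ¬((True ∨ (¬H ∨ ¬H))) = False.
  E = False: simplifies to ¬((¬((¬H ∨ D)) ∨ (¬H ∨ ¬H))) ∧ ¬D.
    H = True: simplifies to ¬(¬D) ∧ ¬D.
      D = True: the conjunct ¬D is False.
      D = False: the conjunct ¬(¬D) becomes ¬(¬False) = False.
    H = False: the conjunct ¬((¬((¬H ∨ D)) ∨ (¬H ∨ ¬H))) becomes ¬((False ∨ True)) = False.
Both cases fail — unsatisfiable.

Unsatisfiable — no assignment works.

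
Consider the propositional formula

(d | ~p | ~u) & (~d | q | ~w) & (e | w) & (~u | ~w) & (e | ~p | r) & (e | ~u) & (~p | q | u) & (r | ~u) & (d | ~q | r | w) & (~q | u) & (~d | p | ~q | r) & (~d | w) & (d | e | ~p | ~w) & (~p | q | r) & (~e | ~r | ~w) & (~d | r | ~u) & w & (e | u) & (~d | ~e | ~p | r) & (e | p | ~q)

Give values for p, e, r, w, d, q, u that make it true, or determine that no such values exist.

p = False; e = True; r = False; w = True; d = False; q = False; u = False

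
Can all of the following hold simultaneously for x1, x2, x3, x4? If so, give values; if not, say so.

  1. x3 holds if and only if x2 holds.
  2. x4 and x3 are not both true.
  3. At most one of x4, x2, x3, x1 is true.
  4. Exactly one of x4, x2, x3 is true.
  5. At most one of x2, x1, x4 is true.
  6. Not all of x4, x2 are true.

x1 = False, x2 = False, x3 = False, x4 = True

  (1) x3=F, x2=F — same ✓
  (2) x4=T, x3=F — not both ✓
  (3) {x4, x2, x3, x1}: 1 true — at most one ✓
  (4) {x4, x2, x3}: 1 true — exactly one ✓
  (5) {x2, x1, x4}: 1 true — at most one ✓
  (6) {x4, x2}: 1/2 true — not all ✓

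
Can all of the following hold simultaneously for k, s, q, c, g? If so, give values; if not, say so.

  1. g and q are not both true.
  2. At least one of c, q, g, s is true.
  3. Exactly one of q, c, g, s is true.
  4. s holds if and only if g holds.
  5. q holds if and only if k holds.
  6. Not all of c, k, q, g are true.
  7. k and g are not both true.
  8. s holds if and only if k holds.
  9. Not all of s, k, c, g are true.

k = False; s = False; q = False; c = True; g = False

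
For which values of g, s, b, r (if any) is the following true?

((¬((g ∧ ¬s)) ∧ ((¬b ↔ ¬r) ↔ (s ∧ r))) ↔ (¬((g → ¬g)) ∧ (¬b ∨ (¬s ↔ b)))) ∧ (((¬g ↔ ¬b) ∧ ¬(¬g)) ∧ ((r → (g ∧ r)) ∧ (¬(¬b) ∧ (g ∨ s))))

No satisfying assignment exists.

Case g = True: the formula simplifies to ((¬(¬s) ∧ ((¬b ↔ ¬r) ↔ (s ∧ r))) ↔ (¬b ∨ (¬s ↔ b))) ∧ (b ∧ ((r → r) ∧ ¬(¬b))).
  b = True: simplifies to ((¬(¬s) ∧ (r ↔ (s ∧ r))) ↔ ¬s) ∧ (r → r).
    s = True: simplifies to ¬((r ↔ r)) ∧ (r → r).
      r = True: the conjunct ¬((r ↔ r)) becomes ¬((True ↔ True)) = False.
      r = False: the conjunct ¬((r ↔ r)) becomes ¬((False ↔ False)) = False.
    s = False: the conjunct (¬(¬s) ∧ (r ↔ (s ∧ r))) ↔ ¬s becomes (False ∧ ¬r) ↔ ¬False = False.
  b = False: the conjunct b is False.
Case g = False: the conjunct ¬(¬g) becomes ¬(¬False) = False.
Both cases fail — unsatisfiable.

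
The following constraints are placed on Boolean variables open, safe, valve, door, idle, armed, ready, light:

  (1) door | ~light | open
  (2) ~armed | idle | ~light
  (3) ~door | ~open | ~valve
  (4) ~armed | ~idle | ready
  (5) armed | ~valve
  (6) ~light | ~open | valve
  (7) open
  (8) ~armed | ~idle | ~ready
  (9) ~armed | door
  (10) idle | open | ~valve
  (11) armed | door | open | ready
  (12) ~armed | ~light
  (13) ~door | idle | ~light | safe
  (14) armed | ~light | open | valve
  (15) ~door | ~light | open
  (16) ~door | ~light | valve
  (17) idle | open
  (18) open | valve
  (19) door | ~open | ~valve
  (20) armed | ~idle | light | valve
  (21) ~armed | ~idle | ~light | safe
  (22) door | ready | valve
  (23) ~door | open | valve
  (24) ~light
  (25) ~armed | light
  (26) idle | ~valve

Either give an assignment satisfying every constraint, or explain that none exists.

Unit clause (open) forces open = True.
Unit clause (~light) forces light = False.
In (~armed | light) only ~armed is left, so armed = False.
In (armed | ~valve) only ~valve is left, so valve = False.
In (armed | ~idle | light | valve) only ~idle is left, so idle = False.
Set safe = False.
Set door = False.
  then (door | ready | valve) forces ready = True.
All clauses satisfied.

open=T, safe=F, valve=F, door=F, idle=F, armed=F, ready=T, light=F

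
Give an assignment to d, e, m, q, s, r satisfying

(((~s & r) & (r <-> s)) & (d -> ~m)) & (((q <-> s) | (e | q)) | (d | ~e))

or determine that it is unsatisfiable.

The formula is unsatisfiable.

Case s = True: the conjunct ~s is False.
Case s = False: the formula simplifies to ((r & ~r) & (d -> ~m)) & ((~q | (e | q)) | (d | ~e)).
  r = True: the conjunct ~r is False.
  r = False: the conjunct r is False.
Both cases fail — unsatisfiable.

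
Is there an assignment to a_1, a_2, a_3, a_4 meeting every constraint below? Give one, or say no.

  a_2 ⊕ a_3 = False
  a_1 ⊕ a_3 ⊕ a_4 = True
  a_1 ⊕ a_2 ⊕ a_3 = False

a_1=F, a_2=F, a_3=F, a_4=T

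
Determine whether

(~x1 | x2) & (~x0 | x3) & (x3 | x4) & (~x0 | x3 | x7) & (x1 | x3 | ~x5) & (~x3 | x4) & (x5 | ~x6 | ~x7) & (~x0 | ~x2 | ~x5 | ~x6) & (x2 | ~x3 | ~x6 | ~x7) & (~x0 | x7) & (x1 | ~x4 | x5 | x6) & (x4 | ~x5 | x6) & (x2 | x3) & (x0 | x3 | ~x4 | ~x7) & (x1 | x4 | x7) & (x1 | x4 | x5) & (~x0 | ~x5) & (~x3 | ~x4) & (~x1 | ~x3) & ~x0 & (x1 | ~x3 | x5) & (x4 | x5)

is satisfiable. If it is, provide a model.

Unit clause (~x0) forces x0 = False.
Set x1 = False.
Try x2 = False:
  (x2 | x3) forces x3 = True.
  (~x3 | x4) forces x4 = True.
  clause (~x3 | ~x4) is falsified — backtrack.
So x2 = True.
Set x3 = False.
  then (x3 | x4) forces x4 = True.
  then (x1 | x3 | ~x5) forces x5 = False.
  then (x1 | ~x4 | x5 | x6) forces x6 = True.
  then (x0 | x3 | ~x4 | ~x7) forces x7 = False.
All clauses satisfied.

x0=F, x1=F, x2=T, x3=F, x4=T, x5=F, x6=T, x7=F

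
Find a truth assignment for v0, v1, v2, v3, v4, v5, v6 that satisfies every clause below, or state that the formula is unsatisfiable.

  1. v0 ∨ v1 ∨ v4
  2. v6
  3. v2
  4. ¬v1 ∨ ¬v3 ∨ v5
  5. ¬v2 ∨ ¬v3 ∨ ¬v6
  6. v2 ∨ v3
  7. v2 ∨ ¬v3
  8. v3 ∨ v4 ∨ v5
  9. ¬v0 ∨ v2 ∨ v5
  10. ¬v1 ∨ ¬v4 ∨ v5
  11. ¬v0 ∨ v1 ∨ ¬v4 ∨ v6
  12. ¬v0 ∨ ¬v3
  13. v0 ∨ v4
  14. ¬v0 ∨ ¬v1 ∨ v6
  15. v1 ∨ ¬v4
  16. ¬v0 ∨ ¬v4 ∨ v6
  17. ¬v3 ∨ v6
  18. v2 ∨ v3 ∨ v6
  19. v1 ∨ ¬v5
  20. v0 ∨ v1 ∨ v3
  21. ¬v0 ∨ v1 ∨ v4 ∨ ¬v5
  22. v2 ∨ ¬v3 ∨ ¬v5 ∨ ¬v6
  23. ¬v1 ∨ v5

v0 = False, v1 = True, v2 = True, v3 = False, v4 = True, v5 = True, v6 = True

Unit clause (v6) forces v6 = True.
Unit clause (v2) forces v2 = True.
In (¬v2 ∨ ¬v3 ∨ ¬v6) only ¬v3 is left, so v3 = False.
Set v0 = False.
  then (v0 ∨ v4) forces v4 = True.
  then (v1 ∨ ¬v4) forces v1 = True.
  then (¬v1 ∨ v5) forces v5 = True.
All clauses satisfied.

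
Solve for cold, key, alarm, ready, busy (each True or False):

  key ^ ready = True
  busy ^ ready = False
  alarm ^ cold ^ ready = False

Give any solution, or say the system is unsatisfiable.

cold = False; key = False; alarm = True; ready = True; busy = True

key ^ ready = F ^ T = True ✓
busy ^ ready = T ^ T = False ✓
alarm ^ cold ^ ready = T ^ F ^ T = False ✓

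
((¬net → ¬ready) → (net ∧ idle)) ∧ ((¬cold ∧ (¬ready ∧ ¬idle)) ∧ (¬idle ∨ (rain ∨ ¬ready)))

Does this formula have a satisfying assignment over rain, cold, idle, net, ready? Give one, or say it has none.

The formula is unsatisfiable.

Case ready = True: the conjunct ¬ready is False.
Case ready = False: the formula simplifies to (net ∧ idle) ∧ (¬cold ∧ ¬idle).
  idle = True: the conjunct ¬idle is False.
  idle = False: the conjunct idle is False.
Both cases fail — unsatisfiable.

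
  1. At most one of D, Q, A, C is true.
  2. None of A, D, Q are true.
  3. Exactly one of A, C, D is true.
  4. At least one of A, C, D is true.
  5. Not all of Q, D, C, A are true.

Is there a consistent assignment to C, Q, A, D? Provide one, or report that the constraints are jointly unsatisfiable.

C = True, Q = False, A = False, D = False

  (1) {D, Q, A, C}: 1 true — at most one ✓
  (2) {A, D, Q}: 0 true — none ✓
  (3) {A, C, D}: 1 true — exactly one ✓
  (4) {A, C, D}: 1 true — at least one ✓
  (5) {Q, D, C, A}: 1/4 true — not all ✓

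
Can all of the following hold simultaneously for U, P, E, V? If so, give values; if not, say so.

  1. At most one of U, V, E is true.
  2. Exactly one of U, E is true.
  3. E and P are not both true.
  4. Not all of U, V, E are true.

U = False, P = False, E = True, V = False

  (1) {U, V, E}: 1 true — at most one ✓
  (2) {U, E}: 1 true — exactly one ✓
  (3) E=T, P=F — not both ✓
  (4) {U, V, E}: 1/3 true — not all ✓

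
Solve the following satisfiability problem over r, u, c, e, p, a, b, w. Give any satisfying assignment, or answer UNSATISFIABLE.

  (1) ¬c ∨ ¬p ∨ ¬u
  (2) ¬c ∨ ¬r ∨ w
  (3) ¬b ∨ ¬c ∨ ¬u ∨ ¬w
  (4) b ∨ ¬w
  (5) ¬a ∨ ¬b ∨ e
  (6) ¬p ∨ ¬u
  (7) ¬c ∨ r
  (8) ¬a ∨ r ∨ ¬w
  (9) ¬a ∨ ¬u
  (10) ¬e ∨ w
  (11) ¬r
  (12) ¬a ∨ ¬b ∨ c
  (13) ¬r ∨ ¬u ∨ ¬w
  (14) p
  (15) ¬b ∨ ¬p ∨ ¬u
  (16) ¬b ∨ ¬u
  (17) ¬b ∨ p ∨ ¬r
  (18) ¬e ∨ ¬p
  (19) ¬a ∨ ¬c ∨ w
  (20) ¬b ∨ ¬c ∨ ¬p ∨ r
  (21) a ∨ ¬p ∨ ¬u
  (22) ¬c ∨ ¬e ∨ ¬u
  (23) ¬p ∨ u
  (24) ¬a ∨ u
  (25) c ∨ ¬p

Case p = True:
  (¬p ∨ ¬u) forces u = False.
  Clause (¬p ∨ u) is falsified — contradiction.
Case p = False:
  Clause (p) is falsified — contradiction.
Both cases fail, so the formula is unsatisfiable.

The formula is unsatisfiable.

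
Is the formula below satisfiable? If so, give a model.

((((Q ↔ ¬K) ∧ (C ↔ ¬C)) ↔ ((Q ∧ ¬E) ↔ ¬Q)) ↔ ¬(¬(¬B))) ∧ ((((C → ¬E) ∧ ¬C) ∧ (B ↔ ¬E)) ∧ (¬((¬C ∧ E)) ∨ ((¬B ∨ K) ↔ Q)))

Case C = True: the conjunct ¬C is False.
Case C = False: the formula simplifies to (¬(((Q ∧ ¬E) ↔ ¬Q)) ↔ ¬(¬(¬B))) ∧ ((B ↔ ¬E) ∧ (¬E ∨ ((¬B ∨ K) ↔ Q))).
  E = True: simplifies to (¬Q ↔ ¬(¬(¬B))) ∧ (¬B ∧ ((¬B ∨ K) ↔ Q)).
    B = True: the conjunct ¬B is False.
    B = False: simplifies to ¬Q ∧ Q.
      Q = True: the conjunct ¬Q is False.
      Q = False: the conjunct Q is False.
  E = False: simplifies to (¬((Q ↔ ¬Q)) ↔ ¬(¬(¬B))) ∧ B.
    B = True: simplifies to Q ↔ ¬Q.
      Q = True: this becomes True ↔ ¬True = False.
      Q = False: this becomes False ↔ ¬False = False.
    B = False: the conjunct B is False.
Both cases fail — unsatisfiable.

Unsatisfiable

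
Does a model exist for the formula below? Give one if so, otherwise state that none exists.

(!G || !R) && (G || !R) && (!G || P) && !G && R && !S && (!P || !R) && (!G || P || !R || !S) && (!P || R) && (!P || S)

Case G = True:
  Clause (!G) is falsified — contradiction.
Case G = False:
  (G || !R) forces R = False.
  Clause (R) is falsified — contradiction.
Both cases fail, so the formula is unsatisfiable.

Unsatisfiable — no assignment works.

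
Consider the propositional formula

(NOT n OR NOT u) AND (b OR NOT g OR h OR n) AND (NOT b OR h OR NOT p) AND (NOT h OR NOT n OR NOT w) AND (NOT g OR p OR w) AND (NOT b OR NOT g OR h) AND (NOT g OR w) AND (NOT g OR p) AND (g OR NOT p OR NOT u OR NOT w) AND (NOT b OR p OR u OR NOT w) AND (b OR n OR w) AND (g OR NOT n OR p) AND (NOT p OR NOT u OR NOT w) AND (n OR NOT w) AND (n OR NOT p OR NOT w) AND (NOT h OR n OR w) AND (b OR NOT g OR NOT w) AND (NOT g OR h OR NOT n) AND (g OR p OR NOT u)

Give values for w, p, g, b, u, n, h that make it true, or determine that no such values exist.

Set w = False.
  then (NOT g OR w) forces g = False.
Set p = False.
  then (g OR NOT n OR p) forces n = False.
  then (NOT h OR n OR w) forces h = False.
  then (g OR p OR NOT u) forces u = False.
  then (b OR n OR w) forces b = True.
All clauses satisfied.

w=F, p=F, g=F, b=T, u=F, n=F, h=F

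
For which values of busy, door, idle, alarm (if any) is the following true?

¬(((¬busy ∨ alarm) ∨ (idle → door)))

busy = True, door = False, idle = True, alarm = False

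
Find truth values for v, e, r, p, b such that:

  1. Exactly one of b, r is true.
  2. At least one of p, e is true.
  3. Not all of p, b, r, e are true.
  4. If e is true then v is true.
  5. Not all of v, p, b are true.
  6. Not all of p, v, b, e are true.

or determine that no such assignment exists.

v = False, e = False, r = True, p = True, b = False

  (1) {b, r}: 1 true — exactly one ✓
  (2) {p, e}: 1 true — at least one ✓
  (3) {p, b, r, e}: 2/4 true — not all ✓
  (4) e=F ⇒ v: vacuous ✓
  (5) {v, p, b}: 1/3 true — not all ✓
  (6) {p, v, b, e}: 1/4 true — not all ✓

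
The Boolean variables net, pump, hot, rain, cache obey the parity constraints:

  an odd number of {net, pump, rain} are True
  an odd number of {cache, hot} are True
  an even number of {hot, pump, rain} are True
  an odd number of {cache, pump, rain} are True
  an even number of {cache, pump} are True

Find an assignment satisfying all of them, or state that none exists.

net = False, pump = False, hot = True, rain = True, cache = False

{net, pump, rain}: 1 true → odd ✓
{cache, hot}: 1 true → odd ✓
{hot, pump, rain}: 2 true → even ✓
{cache, pump, rain}: 1 true → odd ✓
{cache, pump}: 0 true → even ✓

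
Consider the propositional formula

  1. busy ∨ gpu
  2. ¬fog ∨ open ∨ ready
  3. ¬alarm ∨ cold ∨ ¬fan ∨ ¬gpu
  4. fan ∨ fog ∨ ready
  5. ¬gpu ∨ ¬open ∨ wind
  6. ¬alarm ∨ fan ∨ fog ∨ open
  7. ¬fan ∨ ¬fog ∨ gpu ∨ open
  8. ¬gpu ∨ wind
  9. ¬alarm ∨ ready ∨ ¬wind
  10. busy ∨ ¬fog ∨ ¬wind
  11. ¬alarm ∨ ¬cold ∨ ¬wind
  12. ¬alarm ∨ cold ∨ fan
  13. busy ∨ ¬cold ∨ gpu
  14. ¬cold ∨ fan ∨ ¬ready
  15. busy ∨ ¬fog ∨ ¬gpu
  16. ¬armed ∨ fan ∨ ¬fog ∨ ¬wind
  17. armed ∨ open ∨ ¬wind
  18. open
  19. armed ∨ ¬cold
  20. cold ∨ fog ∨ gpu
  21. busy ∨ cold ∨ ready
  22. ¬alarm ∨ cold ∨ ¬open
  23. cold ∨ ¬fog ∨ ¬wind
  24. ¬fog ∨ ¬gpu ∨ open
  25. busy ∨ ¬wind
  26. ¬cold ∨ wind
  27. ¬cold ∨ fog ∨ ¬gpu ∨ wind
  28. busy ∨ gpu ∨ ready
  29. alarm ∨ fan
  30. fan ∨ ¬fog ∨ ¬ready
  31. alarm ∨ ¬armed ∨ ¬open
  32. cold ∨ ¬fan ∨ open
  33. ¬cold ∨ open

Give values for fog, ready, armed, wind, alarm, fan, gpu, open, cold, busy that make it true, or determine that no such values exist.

Unit clause (open) forces open = True.
Set fog = True.
Set ready = False.
Set armed = False.
  then (armed ∨ ¬cold) forces cold = False.
  then (busy ∨ cold ∨ ready) forces busy = True.
  then (¬alarm ∨ cold ∨ ¬open) forces alarm = False.
  then (cold ∨ ¬fog ∨ ¬wind) forces wind = False.
  then (alarm ∨ fan) forces fan = True.
  then (¬gpu ∨ ¬open ∨ wind) forces gpu = False.
All clauses satisfied.

fog = True, ready = False, armed = False, wind = False, alarm = False, fan = True, gpu = False, open = True, cold = False, busy = True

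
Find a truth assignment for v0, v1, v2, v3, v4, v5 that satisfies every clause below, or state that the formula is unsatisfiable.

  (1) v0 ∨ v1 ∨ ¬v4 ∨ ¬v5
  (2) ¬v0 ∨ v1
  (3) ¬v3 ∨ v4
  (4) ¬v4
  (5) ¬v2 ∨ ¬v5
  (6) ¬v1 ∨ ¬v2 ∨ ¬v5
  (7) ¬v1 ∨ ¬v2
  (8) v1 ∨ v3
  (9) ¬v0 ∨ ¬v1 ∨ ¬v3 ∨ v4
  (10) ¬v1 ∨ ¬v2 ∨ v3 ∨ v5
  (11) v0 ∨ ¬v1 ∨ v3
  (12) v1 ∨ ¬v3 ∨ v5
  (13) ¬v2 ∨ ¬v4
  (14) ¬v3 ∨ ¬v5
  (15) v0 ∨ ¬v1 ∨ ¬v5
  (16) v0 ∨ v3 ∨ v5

v0: True, v1: True, v2: False, v3: False, v4: False, v5: False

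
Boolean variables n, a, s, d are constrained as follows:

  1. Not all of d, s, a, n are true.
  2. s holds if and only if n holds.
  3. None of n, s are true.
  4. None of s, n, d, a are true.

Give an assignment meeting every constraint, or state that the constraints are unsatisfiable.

n: False, a: False, s: False, d: False

  (1) {d, s, a, n}: 0/4 true — not all ✓
  (2) s=F, n=F — same ✓
  (3) {n, s}: 0 true — none ✓
  (4) {s, n, d, a}: 0 true — none ✓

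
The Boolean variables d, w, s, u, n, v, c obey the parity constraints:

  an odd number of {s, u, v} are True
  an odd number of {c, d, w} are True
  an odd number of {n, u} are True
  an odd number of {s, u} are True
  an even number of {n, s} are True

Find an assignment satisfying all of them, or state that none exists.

d = True, w = True, s = True, u = False, n = True, v = False, c = True

{s, u, v}: 1 true → odd ✓
{c, d, w}: 3 true → odd ✓
{n, u}: 1 true → odd ✓
{s, u}: 1 true → odd ✓
{n, s}: 2 true → even ✓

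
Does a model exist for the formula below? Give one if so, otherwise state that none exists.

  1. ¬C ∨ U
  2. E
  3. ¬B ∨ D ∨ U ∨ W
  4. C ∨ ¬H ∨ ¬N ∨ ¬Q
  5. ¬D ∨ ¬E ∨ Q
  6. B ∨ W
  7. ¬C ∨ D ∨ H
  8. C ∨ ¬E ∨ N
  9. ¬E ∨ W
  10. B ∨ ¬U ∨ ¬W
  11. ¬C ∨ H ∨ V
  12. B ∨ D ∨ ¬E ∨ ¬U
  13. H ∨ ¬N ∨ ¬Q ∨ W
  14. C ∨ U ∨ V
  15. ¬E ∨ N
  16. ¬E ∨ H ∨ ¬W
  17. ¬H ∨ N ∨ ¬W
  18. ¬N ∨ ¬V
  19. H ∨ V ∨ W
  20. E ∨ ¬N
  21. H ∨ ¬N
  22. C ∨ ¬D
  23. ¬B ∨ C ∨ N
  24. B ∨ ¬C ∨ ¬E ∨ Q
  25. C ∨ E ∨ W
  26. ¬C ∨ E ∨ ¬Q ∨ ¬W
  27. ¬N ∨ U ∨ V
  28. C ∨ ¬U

Unit clause (E) forces E = True.
In (¬E ∨ W) only W is left, so W = True.
In (¬E ∨ N) only N is left, so N = True.
In (¬E ∨ H ∨ ¬W) only H is left, so H = True.
In (¬N ∨ ¬V) only ¬V is left, so V = False.
In (¬N ∨ U ∨ V) only U is left, so U = True.
In (C ∨ ¬U) only C is left, so C = True.
In (B ∨ ¬U ∨ ¬W) only B is left, so B = True.
Set D = True.
  then (¬D ∨ ¬E ∨ Q) forces Q = True.
All clauses satisfied.

D: True; V: False; W: True; Q: True; B: True; H: True; N: True; E: True; C: True; U: True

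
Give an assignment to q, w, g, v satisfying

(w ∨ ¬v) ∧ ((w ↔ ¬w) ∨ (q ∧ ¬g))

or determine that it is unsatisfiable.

q = True, w = True, g = False, v = False

  w ∨ ¬v = True
    ¬v = True
  (w ↔ ¬w) ∨ (q ∧ ¬g) = True
    w ↔ ¬w = False
      ¬w = False
    q ∧ ¬g = True
      ¬g = True
Both conjuncts True, so the formula holds.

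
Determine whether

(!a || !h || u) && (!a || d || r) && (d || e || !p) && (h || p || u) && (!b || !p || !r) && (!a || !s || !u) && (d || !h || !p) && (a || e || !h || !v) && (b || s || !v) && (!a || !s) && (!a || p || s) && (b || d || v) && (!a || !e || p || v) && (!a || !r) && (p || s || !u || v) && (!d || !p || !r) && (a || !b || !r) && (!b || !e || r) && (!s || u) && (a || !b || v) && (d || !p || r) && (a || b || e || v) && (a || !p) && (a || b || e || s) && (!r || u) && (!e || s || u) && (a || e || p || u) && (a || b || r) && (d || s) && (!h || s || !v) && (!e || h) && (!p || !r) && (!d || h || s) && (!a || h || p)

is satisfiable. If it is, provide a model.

s = False, p = True, v = False, h = True, d = True, r = False, b = False, e = True, a = True, u = True

Set s = False.
  then (d || s) forces d = True.
  then (!d || h || s) forces h = True.
  then (!h || s || !v) forces v = False.
Try p = False:
  (!a || p || s) forces a = False.
  (p || s || !u || v) forces u = False.
  (a || !b || v) forces b = False.
  (a || b || e || v) forces e = True.
  clause (!e || s || u) is falsified — backtrack.
So p = True.
  then (!d || !p || !r) forces r = False.
  then (a || !p) forces a = True.
  then (!a || !h || u) forces u = True.
Set b = False.
Set e = True.
All clauses satisfied.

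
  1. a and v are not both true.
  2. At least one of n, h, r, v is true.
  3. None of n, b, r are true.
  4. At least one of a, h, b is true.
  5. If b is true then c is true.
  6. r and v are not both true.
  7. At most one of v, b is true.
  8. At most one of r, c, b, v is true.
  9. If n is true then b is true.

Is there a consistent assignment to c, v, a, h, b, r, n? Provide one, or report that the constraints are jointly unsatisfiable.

c=T, v=F, a=F, h=T, b=F, r=F, n=F

  (1) a=F, v=F — not both ✓
  (2) {n, h, r, v}: 1 true — at least one ✓
  (3) {n, b, r}: 0 true — none ✓
  (4) {a, h, b}: 1 true — at least one ✓
  (5) b=F ⇒ c: vacuous ✓
  (6) r=F, v=F — not both ✓
  (7) {v, b}: 0 true — at most one ✓
  (8) {r, c, b, v}: 1 true — at most one ✓
  (9) n=F ⇒ b: vacuous ✓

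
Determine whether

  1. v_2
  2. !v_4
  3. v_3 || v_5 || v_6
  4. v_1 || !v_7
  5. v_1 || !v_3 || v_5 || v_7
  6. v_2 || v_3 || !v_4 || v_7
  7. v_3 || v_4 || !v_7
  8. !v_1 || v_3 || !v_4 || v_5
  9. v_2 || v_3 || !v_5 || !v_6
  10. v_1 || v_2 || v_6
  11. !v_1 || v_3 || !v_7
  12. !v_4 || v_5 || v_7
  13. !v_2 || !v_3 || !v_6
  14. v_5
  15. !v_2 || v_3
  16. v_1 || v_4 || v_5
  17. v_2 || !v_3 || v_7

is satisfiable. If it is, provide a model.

Unit clause (v_2) forces v_2 = True.
Unit clause (!v_4) forces v_4 = False.
Unit clause (v_5) forces v_5 = True.
In (!v_2 || v_3) only v_3 is left, so v_3 = True.
In (!v_2 || !v_3 || !v_6) only !v_6 is left, so v_6 = False.
Set v_1 = True.
Set v_7 = True.
All clauses satisfied.

v_1: True; v_2: True; v_3: True; v_4: False; v_5: True; v_6: False; v_7: True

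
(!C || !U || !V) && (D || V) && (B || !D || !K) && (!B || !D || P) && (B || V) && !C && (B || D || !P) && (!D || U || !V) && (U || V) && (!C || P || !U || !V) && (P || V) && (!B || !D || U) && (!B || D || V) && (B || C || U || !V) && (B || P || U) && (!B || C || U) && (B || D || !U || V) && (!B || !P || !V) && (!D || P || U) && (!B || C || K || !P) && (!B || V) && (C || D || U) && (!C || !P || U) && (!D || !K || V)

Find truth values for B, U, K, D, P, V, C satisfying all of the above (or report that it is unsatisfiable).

B=F, U=T, K=F, D=F, P=F, V=T, C=F

Unit clause (!C) forces C = False.
Set B = False.
  then (B || V) forces V = True.
  then (B || C || U || !V) forces U = True.
Set K = False.
Set D = False.
  then (B || D || !P) forces P = False.
All clauses satisfied.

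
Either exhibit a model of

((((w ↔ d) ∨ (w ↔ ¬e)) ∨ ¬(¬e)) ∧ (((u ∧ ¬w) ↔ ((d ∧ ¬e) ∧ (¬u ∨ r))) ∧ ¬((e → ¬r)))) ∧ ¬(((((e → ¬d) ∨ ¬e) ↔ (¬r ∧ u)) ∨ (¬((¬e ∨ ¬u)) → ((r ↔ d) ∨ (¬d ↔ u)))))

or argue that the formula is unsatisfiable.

Unsatisfiable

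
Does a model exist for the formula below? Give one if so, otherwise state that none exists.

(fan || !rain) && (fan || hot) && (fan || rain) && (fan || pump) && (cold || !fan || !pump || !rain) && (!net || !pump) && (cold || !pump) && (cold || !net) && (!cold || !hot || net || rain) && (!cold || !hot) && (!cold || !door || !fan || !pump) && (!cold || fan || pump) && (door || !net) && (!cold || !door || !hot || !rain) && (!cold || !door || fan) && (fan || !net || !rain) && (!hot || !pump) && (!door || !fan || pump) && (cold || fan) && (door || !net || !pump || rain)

Set net = False.
Set pump = False.
  then (fan || pump) forces fan = True.
  then (!door || !fan || pump) forces door = False.
Set rain = True.
Set cold = False.
Set hot = False.
All clauses satisfied.

net=F, pump=F, rain=T, door=F, cold=F, hot=F, fan=T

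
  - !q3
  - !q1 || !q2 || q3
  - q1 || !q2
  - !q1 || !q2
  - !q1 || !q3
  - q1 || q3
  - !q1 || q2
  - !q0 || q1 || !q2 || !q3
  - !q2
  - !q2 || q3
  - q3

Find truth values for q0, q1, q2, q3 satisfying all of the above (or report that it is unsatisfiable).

The formula is unsatisfiable.

Case q3 = True:
  Clause (!q3) is falsified — contradiction.
Case q3 = False:
  Clause (q3) is falsified — contradiction.
Both cases fail, so the formula is unsatisfiable.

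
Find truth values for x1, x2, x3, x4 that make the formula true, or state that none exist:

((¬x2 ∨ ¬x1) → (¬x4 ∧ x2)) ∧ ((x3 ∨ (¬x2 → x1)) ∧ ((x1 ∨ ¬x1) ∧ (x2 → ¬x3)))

x1 = False; x2 = True; x3 = False; x4 = False

  (¬x2 ∨ ¬x1) → (¬x4 ∧ x2) = True
    ¬x2 ∨ ¬x1 = True
      ¬x2 = False
      ¬x1 = True
    ¬x4 ∧ x2 = True
      ¬x4 = True
  (x3 ∨ (¬x2 → x1)) ∧ ((x1 ∨ ¬x1) ∧ (x2 → ¬x3)) = True
    x3 ∨ (¬x2 → x1) = True
      ¬x2 → x1 = True
        ¬x2 = False
    (x1 ∨ ¬x1) ∧ (x2 → ¬x3) = True
      x1 ∨ ¬x1 = True
        ¬x1 = True
      x2 → ¬x3 = True
        ¬x3 = True
Both conjuncts True, so the formula holds.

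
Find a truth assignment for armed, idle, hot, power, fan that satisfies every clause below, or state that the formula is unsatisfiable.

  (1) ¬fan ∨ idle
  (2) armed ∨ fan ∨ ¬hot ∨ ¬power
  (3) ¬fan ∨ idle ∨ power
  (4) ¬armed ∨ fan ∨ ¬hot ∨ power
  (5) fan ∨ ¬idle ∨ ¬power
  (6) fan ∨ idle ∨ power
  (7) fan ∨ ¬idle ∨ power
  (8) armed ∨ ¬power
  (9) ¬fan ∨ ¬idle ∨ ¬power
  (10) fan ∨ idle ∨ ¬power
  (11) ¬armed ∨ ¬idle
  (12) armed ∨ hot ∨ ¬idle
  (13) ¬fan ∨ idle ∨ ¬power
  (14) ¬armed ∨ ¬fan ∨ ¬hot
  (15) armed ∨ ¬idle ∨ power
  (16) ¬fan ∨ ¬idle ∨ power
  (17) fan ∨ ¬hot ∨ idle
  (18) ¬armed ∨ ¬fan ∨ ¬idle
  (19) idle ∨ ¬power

Unsatisfiable

Case idle = True:
  (¬armed ∨ ¬idle) forces armed = False.
  (armed ∨ ¬power) forces power = False.
  Clause (armed ∨ ¬idle ∨ power) is falsified — contradiction.
Case idle = False:
  (¬fan ∨ idle) forces fan = False.
  (fan ∨ idle ∨ power) forces power = True.
  Clause (fan ∨ idle ∨ ¬power) is falsified — contradiction.
Both cases fail, so the formula is unsatisfiable.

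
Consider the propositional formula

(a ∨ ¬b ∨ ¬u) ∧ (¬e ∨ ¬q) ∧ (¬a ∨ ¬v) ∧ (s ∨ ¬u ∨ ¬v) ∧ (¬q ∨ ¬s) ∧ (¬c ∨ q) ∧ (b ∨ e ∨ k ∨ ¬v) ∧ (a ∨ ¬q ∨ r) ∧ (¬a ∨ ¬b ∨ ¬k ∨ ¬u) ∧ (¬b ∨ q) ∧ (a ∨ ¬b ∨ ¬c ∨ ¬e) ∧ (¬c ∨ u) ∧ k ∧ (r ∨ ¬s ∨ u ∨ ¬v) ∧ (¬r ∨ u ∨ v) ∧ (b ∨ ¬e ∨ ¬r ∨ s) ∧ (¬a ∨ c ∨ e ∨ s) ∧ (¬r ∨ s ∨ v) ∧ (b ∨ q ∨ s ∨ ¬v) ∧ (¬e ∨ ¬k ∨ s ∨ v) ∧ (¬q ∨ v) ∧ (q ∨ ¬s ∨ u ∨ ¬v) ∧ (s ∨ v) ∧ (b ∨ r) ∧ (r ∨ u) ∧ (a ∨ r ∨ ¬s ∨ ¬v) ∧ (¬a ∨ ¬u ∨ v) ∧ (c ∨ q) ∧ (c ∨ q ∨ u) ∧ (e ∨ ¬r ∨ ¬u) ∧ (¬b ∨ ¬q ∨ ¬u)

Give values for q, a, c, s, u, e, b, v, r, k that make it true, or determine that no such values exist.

q: True, a: False, c: False, s: False, u: False, e: False, b: False, v: True, r: True, k: True

Unit clause (k) forces k = True.
Try q = False:
  (¬c ∨ q) forces c = False.
  clause (c ∨ q) is falsified — backtrack.
So q = True.
  then (¬e ∨ ¬q) forces e = False.
  then (¬q ∨ ¬s) forces s = False.
  then (¬q ∨ v) forces v = True.
  then (¬a ∨ ¬v) forces a = False.
  then (s ∨ ¬u ∨ ¬v) forces u = False.
  then (a ∨ ¬q ∨ r) forces r = True.
  then (¬c ∨ u) forces c = False.
Set b = False.
All clauses satisfied.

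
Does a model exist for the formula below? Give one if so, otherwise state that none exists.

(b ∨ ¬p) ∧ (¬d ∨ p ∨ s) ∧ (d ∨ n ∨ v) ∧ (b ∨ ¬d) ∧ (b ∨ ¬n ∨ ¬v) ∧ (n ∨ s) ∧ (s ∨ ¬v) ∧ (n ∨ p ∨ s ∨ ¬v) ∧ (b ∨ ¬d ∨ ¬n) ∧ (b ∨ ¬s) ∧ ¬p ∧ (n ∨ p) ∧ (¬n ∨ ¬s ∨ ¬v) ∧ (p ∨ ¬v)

Unit clause (¬p) forces p = False.
In (n ∨ p) only n is left, so n = True.
In (p ∨ ¬v) only ¬v is left, so v = False.
Set s = True.
  then (b ∨ ¬s) forces b = True.
Set d = True.
All clauses satisfied.

s: True, n: True, b: True, p: False, d: True, v: False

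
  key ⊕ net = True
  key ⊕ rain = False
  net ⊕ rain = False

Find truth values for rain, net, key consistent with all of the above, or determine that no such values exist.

No satisfying assignment exists.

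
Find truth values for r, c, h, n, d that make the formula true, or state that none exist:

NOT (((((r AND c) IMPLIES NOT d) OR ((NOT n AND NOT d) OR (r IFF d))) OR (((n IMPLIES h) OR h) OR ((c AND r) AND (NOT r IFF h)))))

No satisfying assignment exists.

Case d = True: the formula simplifies to NOT (((NOT ((r AND c)) OR r) OR (((n IMPLIES h) OR h) OR ((c AND r) AND (NOT r IFF h))))).
  r = True: this becomes NOT ((True OR (((n IMPLIES h) OR h) OR (c AND NOT h)))) = False.
  r = False: this becomes NOT ((True OR ((n IMPLIES h) OR h))) = False.
Case d = False: the formula becomes NOT ((True OR (((n IMPLIES h) OR h) OR ((c AND r) AND (NOT r IFF h))))) = False.
Both cases fail — unsatisfiable.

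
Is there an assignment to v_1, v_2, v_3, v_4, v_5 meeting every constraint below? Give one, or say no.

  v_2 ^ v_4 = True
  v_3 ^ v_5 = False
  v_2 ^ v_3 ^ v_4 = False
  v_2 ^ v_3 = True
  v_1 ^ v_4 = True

v_1: False, v_2: False, v_3: True, v_4: True, v_5: True

v_2 ^ v_4 = F ^ T = True ✓
v_3 ^ v_5 = T ^ T = False ✓
v_2 ^ v_3 ^ v_4 = F ^ T ^ T = False ✓
v_2 ^ v_3 = F ^ T = True ✓
v_1 ^ v_4 = F ^ T = True ✓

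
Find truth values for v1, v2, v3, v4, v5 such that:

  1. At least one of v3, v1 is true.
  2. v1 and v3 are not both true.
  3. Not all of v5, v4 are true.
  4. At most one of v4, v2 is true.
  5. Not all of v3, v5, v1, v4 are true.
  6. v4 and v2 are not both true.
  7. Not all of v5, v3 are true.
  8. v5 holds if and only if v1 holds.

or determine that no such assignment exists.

v1: False, v2: False, v3: True, v4: False, v5: False

  (1) {v3, v1}: 1 true — at least one ✓
  (2) v1=F, v3=T — not both ✓
  (3) {v5, v4}: 0/2 true — not all ✓
  (4) {v4, v2}: 0 true — at most one ✓
  (5) {v3, v5, v1, v4}: 1/4 true — not all ✓
  (6) v4=F, v2=F — not both ✓
  (7) {v5, v3}: 1/2 true — not all ✓
  (8) v5=F, v1=F — same ✓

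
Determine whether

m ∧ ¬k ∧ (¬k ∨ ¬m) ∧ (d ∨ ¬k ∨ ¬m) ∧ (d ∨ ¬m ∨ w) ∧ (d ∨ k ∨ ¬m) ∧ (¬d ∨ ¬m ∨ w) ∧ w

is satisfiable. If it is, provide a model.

Unit clause (m) forces m = True.
Unit clause (¬k) forces k = False.
In (d ∨ k ∨ ¬m) only d is left, so d = True.
In (¬d ∨ ¬m ∨ w) only w is left, so w = True.
Check each clause:
  (m): m holds.
  (¬k): ¬k holds.
  (¬k ∨ ¬m): ¬k holds.
  (d ∨ ¬k ∨ ¬m): d holds.
  (d ∨ ¬m ∨ w): d holds.
  (d ∨ k ∨ ¬m): d holds.
  (¬d ∨ ¬m ∨ w): w holds.
  (w): w holds.
All clauses satisfied.

m=T, w=T, d=T, k=F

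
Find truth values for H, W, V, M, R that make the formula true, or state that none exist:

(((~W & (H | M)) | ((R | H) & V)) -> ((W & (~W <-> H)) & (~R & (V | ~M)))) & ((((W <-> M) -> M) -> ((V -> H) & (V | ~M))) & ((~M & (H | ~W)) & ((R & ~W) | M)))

H = False, W = False, V = False, M = False, R = True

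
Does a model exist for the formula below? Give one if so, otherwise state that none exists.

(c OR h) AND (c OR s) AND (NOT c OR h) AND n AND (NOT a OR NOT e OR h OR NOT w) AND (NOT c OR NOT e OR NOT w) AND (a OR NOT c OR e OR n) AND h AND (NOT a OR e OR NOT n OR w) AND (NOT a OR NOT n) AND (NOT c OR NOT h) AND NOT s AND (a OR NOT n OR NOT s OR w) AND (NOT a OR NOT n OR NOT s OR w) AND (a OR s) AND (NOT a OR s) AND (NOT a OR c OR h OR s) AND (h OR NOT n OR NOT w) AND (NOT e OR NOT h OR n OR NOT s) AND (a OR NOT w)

Unsatisfiable — no assignment works.

Case s = True:
  Clause (NOT s) is falsified — contradiction.
Case s = False:
  (c OR s) forces c = True.
  (NOT c OR h) forces h = True.
  Clause (NOT c OR NOT h) is falsified — contradiction.
Both cases fail, so the formula is unsatisfiable.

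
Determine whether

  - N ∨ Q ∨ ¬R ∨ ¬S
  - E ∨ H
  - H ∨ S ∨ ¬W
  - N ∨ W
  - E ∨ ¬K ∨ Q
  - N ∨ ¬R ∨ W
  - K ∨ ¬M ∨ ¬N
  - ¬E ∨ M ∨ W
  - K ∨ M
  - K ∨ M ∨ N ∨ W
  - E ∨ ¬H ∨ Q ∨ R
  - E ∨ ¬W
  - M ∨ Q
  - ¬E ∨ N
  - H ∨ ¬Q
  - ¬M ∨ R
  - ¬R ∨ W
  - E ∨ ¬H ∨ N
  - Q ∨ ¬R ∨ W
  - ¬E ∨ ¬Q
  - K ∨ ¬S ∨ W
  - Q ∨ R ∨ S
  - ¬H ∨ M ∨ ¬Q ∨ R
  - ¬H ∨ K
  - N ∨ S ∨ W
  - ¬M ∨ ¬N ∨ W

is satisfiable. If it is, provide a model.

Set M = True.
  then (¬M ∨ R) forces R = True.
  then (¬R ∨ W) forces W = True.
  then (E ∨ ¬W) forces E = True.
  then (¬E ∨ N) forces N = True.
  then (¬E ∨ ¬Q) forces Q = False.
  then (K ∨ ¬M ∨ ¬N) forces K = True.
Set S = False.
  then (H ∨ S ∨ ¬W) forces H = True.
All clauses satisfied.

M = True, Q = False, K = True, S = False, N = True, R = True, E = True, H = True, W = True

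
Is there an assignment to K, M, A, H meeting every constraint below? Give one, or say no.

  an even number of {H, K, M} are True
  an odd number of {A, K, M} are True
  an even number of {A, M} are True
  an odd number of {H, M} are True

K: True, M: True, A: True, H: False

{H, K, M}: 2 true → even ✓
{A, K, M}: 3 true → odd ✓
{A, M}: 2 true → even ✓
{H, M}: 1 true → odd ✓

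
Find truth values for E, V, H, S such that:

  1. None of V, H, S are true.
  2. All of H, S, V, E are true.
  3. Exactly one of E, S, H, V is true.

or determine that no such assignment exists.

No satisfying assignment exists.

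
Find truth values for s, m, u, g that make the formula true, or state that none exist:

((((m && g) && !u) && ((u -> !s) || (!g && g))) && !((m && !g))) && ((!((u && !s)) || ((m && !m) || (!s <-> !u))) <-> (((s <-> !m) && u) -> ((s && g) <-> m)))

s = True, m = True, u = False, g = True

  (((m && g) && !u) && ((u -> !s) || (!g && g))) && !((m && !g)) = True
    ((m && g) && !u) && ((u -> !s) || (!g && g)) = True
      (m && g) && !u = True
        m && g = True
        !u = True
      (u -> !s) || (!g && g) = True
        u -> !s = True
          !s = False
        !g && g = False
          !g = False
    !((m && !g)) = True
      m && !g = False
        !g = False
  (!((u && !s)) || ((m && !m) || (!s <-> !u))) <-> (((s <-> !m) && u) -> ((s && g) <-> m)) = True
    !((u && !s)) || ((m && !m) || (!s <-> !u)) = True
      !((u && !s)) = True
        u && !s = False
          !s = False
      (m && !m) || (!s <-> !u) = False
        m && !m = False
          !m = False
        !s <-> !u = False
          !s = False
          !u = True
    ((s <-> !m) && u) -> ((s && g) <-> m) = True
      (s <-> !m) && u = False
        s <-> !m = False
          !m = False
      (s && g) <-> m = True
        s && g = True
Both conjuncts True, so the formula holds.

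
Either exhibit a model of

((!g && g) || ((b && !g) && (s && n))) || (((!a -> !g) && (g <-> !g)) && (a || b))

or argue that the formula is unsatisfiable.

n = True, a = True, g = False, s = True, b = True

  ((!g && g) || ((b && !g) && (s && n))) || (((!a -> !g) && (g <-> !g)) && (a || b)) = True
    (!g && g) || ((b && !g) && (s && n)) = True
      !g && g = False
        !g = True
      (b && !g) && (s && n) = True
        b && !g = True
          !g = True
        s && n = True
    ((!a -> !g) && (g <-> !g)) && (a || b) = False
      (!a -> !g) && (g <-> !g) = False
        !a -> !g = True
          !a = False
          !g = True
        g <-> !g = False
          !g = True
      a || b = True
The formula evaluates to True.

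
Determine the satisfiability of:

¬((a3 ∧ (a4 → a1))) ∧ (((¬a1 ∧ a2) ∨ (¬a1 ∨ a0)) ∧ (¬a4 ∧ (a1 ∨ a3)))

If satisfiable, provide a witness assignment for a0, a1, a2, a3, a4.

a0: True, a1: True, a2: False, a3: False, a4: False

  ¬((a3 ∧ (a4 → a1))) = True
    a3 ∧ (a4 → a1) = False
      a4 → a1 = True
  ((¬a1 ∧ a2) ∨ (¬a1 ∨ a0)) ∧ (¬a4 ∧ (a1 ∨ a3)) = True
    (¬a1 ∧ a2) ∨ (¬a1 ∨ a0) = True
      ¬a1 ∧ a2 = False
        ¬a1 = False
      ¬a1 ∨ a0 = True
        ¬a1 = False
    ¬a4 ∧ (a1 ∨ a3) = True
      ¬a4 = True
      a1 ∨ a3 = True
Both conjuncts True, so the formula holds.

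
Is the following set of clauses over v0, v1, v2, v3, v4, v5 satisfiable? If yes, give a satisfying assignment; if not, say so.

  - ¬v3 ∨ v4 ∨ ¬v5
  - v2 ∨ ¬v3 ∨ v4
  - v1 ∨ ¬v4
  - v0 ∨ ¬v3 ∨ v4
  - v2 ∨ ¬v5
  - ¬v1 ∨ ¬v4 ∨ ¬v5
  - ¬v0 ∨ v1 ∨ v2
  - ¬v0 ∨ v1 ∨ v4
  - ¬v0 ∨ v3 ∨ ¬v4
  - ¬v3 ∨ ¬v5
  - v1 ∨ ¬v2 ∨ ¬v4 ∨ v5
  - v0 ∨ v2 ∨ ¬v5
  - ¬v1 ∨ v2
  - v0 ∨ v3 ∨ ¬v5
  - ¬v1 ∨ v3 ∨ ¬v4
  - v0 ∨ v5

v0 = True, v1 = True, v2 = True, v3 = True, v4 = True, v5 = False

Try v0 = False:
  (v0 ∨ v5) forces v5 = True.
  (v2 ∨ ¬v5) forces v2 = True.
  (¬v3 ∨ ¬v5) forces v3 = False.
  clause (v0 ∨ v3 ∨ ¬v5) is falsified — backtrack.
So v0 = True.
Set v1 = True.
  then (¬v1 ∨ v2) forces v2 = True.
Set v3 = True.
  then (¬v3 ∨ ¬v5) forces v5 = False.
Set v4 = True.
All clauses satisfied.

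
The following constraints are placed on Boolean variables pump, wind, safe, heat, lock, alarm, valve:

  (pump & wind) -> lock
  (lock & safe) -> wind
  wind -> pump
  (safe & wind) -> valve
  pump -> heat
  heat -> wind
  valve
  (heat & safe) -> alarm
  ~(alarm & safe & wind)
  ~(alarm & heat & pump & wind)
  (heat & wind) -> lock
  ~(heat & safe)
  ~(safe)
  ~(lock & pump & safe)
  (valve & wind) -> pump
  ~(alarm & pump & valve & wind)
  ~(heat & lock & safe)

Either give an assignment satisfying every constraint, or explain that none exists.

Unit clause (~safe) forces safe = False.
Unit clause (valve) forces valve = True.
Set pump = False.
  then (pump | ~valve | ~wind) forces wind = False.
  then (~heat | wind) forces heat = False.
Set lock = False.
Set alarm = False.
All clauses satisfied.

pump: False, wind: False, safe: False, heat: False, lock: False, alarm: False, valve: True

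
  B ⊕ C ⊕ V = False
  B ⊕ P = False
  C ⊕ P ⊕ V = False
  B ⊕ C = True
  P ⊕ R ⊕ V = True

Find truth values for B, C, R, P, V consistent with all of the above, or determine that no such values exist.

B = True, C = False, R = True, P = True, V = True

B ⊕ C ⊕ V = T ⊕ F ⊕ T = False ✓
B ⊕ P = T ⊕ T = False ✓
C ⊕ P ⊕ V = F ⊕ T ⊕ T = False ✓
B ⊕ C = T ⊕ F = True ✓
P ⊕ R ⊕ V = T ⊕ T ⊕ T = True ✓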